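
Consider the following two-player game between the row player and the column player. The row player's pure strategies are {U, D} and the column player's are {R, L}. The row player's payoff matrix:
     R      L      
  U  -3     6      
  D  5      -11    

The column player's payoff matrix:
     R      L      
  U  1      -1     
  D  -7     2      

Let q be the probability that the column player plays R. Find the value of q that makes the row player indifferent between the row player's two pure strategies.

q = 17/25

The column player's mix must leave the row player indifferent between U and D.
  the row player's expected payoff from U: q·(-3) + (1−q)·6 = -9q + 6
  the row player's expected payoff from D: q·5 + (1−q)·(-11) = 16q - 11
  -9q + 6 = 16q - 11  ⇒  -25q = -17  ⇒  q = 17/25.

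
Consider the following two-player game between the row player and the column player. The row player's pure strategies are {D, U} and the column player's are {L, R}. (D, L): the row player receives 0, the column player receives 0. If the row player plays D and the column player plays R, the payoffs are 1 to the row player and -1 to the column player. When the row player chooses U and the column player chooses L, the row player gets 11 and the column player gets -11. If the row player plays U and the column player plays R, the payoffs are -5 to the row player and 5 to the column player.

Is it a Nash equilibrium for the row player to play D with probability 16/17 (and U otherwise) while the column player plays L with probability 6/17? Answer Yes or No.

Yes

Check the column player's indifference given the row player's mix p = 16/17:
  payoff from L = -11/17; payoff from R = -11/17 — equal.
Check the row player's indifference given the column player's mix q = 6/17:
  payoff from D = 11/17; payoff from U = 11/17 — equal.
Both players are indifferent, so neither can profitably deviate.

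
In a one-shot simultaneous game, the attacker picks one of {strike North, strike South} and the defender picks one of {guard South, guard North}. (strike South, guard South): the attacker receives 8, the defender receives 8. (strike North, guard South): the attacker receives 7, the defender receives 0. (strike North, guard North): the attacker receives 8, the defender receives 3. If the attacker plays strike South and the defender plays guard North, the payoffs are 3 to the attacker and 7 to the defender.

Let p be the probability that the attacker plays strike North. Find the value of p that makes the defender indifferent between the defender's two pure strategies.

p = 1/4

For the defender to be willing to mix, the defender must be indifferent between guard South and guard North, which pins down the attacker's mix.
  the defender's expected payoff from guard South: p·0 + (1−p)·8 = -8p + 8
  the defender's expected payoff from guard North: p·3 + (1−p)·7 = -4p + 7
  -8p + 8 = -4p + 7  ⇒  -4p = -1  ⇒  p = 1/4.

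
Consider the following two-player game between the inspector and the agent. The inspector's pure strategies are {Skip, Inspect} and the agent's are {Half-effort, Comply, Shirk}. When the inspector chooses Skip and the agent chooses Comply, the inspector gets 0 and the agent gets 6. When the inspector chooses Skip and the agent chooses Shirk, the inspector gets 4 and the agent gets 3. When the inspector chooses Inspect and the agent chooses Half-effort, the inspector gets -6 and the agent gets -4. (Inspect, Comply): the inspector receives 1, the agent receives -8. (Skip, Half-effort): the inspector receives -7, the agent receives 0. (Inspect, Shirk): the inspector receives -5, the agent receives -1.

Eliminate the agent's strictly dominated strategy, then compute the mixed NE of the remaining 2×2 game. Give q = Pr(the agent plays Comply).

The agent's strategy Half-effort is strictly dominated by Shirk: 3 > 0 and -1 > -4. Eliminate Half-effort.
The agent's mix must leave the inspector indifferent between Skip and Inspect.
  the inspector's expected payoff from Skip: q·0 + (1−q)·4 = -4q + 4
  the inspector's expected payoff from Inspect: q·1 + (1−q)·(-5) = 6q - 5
  -4q + 4 = 6q - 5  ⇒  -10q = -9  ⇒  q = 9/10.

q = 9/10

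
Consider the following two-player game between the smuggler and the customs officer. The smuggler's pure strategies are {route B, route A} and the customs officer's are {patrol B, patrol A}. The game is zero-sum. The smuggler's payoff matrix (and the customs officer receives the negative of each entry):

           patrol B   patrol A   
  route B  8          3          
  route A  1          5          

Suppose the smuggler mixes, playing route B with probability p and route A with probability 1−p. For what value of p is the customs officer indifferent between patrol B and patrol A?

p = 4/9

Set the customs officer's expected payoff from patrol B equal to that from patrol A:
  the customs officer's expected payoff from patrol B: p·(-8) + (1−p)·(-1) = -7p - 1
  the customs officer's expected payoff from patrol A: p·(-3) + (1−p)·(-5) = 2p - 5
  -7p - 1 = 2p - 5  ⇒  -9p = -4  ⇒  p = 4/9.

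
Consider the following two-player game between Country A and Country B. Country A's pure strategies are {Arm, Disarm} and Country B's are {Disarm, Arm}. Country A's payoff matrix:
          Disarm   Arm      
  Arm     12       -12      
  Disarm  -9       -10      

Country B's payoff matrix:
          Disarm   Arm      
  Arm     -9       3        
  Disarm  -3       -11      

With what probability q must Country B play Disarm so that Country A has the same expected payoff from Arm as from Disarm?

q = 2/23

In a mixed equilibrium Country A is indifferent between Arm and Disarm; this condition fixes q.
  Country A's expected payoff from Arm: q·12 + (1−q)·(-12) = 24q - 12
  Country A's expected payoff from Disarm: q·(-9) + (1−q)·(-10) = q - 10
  24q - 12 = q - 10  ⇒  23q = 2  ⇒  q = 2/23.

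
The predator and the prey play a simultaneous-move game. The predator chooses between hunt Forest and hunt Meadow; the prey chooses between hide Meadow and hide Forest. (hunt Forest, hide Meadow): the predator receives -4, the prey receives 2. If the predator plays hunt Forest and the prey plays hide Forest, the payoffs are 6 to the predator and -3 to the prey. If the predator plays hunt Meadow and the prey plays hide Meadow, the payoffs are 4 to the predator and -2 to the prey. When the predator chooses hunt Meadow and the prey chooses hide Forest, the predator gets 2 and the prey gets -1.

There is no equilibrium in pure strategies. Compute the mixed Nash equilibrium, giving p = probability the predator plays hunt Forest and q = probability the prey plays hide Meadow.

p = 1/6, q = 1/3

Set the prey's expected payoff from hide Meadow equal to that from hide Forest:
  the prey's payoff from hide Meadow: p·2 + (1−p)·(-2) = 4p - 2
  the prey's payoff from hide Forest: p·(-3) + (1−p)·(-1) = -2p - 1
  4p - 2 = -2p - 1  ⇒  6p = 1  ⇒  p = 1/6.
The predator's indifference between hunt Forest and hunt Meadow determines the prey's mixing probability q:
  the predator's payoff from hunt Forest: q·(-4) + (1−q)·6 = -10q + 6
  the predator's payoff from hunt Meadow: q·4 + (1−q)·2 = 2q + 2
  -10q + 6 = 2q + 2  ⇒  -12q = -4  ⇒  q = 1/3.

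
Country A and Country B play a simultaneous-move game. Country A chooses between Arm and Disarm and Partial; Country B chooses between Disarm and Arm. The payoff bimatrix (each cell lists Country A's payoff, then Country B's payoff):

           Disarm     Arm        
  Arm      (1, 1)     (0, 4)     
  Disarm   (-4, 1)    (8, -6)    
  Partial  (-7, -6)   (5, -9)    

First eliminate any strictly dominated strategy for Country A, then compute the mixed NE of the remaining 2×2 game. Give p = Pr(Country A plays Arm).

Country A's strategy Partial is strictly dominated by Disarm: -4 > -7 and 8 > 5. Eliminate Partial.
For Country B to be willing to mix, Country B must be indifferent between Disarm and Arm, which pins down Country A's mix.
  Country B's payoff from Disarm: p·1 + (1−p)·1 = 1
  Country B's payoff from Arm: p·4 + (1−p)·(-6) = 10p - 6
  1 = 10p - 6  ⇒  -10p = -7  ⇒  p = 7/10.

p = 7/10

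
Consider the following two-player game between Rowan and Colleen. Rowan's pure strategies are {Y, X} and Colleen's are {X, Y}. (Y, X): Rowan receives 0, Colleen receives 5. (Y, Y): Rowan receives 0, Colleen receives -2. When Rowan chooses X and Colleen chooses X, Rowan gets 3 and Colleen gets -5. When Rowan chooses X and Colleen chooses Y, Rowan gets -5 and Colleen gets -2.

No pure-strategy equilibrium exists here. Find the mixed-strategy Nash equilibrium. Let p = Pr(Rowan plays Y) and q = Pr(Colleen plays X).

p = 3/10, q = 5/8

Rowan's mix must leave Colleen indifferent between X and Y.
  Colleen's payoff to X: p·5 + (1−p)·(-5) = 10p - 5
  Colleen's payoff to Y: p·(-2) + (1−p)·(-2) = -2
  10p - 5 = -2  ⇒  10p = 3  ⇒  p = 3/10.
In a mixed equilibrium Rowan is indifferent between Y and X; this condition fixes q.
  Rowan's payoff to Y: q·0 + (1−q)·0 = 0
  Rowan's payoff to X: q·3 + (1−q)·(-5) = 8q - 5
  0 = 8q - 5  ⇒  -8q = -5  ⇒  q = 5/8.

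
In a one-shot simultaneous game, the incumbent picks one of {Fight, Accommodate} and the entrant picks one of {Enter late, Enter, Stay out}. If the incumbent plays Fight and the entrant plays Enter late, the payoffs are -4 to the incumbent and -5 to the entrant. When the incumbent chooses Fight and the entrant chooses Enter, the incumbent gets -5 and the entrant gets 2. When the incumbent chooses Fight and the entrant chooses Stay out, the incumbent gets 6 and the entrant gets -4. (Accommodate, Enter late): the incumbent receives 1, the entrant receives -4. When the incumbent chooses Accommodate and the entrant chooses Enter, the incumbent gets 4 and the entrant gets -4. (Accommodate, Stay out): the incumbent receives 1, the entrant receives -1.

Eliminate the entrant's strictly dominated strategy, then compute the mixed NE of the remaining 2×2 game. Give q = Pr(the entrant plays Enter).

q = 5/14

The entrant's strategy Enter late is strictly dominated by Stay out: -4 > -5 and -1 > -4. Eliminate Enter late.
Set the incumbent's expected payoff from Fight equal to that from Accommodate:
  the incumbent's expected payoff from Fight: q·(-5) + (1−q)·6 = -11q + 6
  the incumbent's expected payoff from Accommodate: q·4 + (1−q)·1 = 3q + 1
  -11q + 6 = 3q + 1  ⇒  -14q = -5  ⇒  q = 5/14.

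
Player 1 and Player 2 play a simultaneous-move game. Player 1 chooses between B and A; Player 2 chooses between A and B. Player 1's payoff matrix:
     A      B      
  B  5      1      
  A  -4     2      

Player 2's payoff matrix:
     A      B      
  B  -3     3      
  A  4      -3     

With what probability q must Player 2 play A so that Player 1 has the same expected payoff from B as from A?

q = 1/10

Set Player 1's expected payoff from B equal to that from A:
  Player 1's payoff from B: q·5 + (1−q)·1 = 4q + 1
  Player 1's payoff from A: q·(-4) + (1−q)·2 = -6q + 2
  4q + 1 = -6q + 2  ⇒  10q = 1  ⇒  q = 1/10.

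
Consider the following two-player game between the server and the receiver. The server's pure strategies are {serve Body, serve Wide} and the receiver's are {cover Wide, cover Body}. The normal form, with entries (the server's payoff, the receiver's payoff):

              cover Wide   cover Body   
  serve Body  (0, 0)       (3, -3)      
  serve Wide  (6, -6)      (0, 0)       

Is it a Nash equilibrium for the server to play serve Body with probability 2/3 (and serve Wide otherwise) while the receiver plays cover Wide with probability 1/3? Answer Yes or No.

Yes

Check the receiver's indifference given the server's mix p = 2/3:
  payoff from cover Wide = -2; payoff from cover Body = -2 — equal.
Check the server's indifference given the receiver's mix q = 1/3:
  payoff from serve Body = 2; payoff from serve Wide = 2 — equal.
Both players are indifferent, so neither can profitably deviate.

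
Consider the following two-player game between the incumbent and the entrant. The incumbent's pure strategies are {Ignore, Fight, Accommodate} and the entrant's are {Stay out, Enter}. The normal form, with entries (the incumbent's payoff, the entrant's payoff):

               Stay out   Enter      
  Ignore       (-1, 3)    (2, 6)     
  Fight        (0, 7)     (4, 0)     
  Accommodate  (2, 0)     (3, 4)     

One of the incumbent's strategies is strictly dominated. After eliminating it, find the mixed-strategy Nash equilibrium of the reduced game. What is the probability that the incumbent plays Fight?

The incumbent's strategy Ignore is strictly dominated by Accommodate: 2 > -1 and 3 > 2. Eliminate Ignore.
Set the entrant's expected payoff from Stay out equal to that from Enter:
  the entrant's payoff to Stay out: p·7 + (1−p)·0 = 7p
  the entrant's payoff to Enter: p·0 + (1−p)·4 = -4p + 4
  7p = -4p + 4  ⇒  11p = 4  ⇒  p = 4/11.

p = 4/11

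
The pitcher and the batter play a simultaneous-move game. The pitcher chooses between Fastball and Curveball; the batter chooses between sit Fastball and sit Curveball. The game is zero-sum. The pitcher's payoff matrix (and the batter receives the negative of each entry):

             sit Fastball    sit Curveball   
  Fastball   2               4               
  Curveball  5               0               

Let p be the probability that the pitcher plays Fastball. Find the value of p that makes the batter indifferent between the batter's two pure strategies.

p = 5/7

Set the batter's expected payoff from sit Fastball equal to that from sit Curveball:
  the batter's payoff to sit Fastball: p·(-2) + (1−p)·(-5) = 3p - 5
  the batter's payoff to sit Curveball: p·(-4) + (1−p)·0 = -4p
  3p - 5 = -4p  ⇒  7p = 5  ⇒  p = 5/7.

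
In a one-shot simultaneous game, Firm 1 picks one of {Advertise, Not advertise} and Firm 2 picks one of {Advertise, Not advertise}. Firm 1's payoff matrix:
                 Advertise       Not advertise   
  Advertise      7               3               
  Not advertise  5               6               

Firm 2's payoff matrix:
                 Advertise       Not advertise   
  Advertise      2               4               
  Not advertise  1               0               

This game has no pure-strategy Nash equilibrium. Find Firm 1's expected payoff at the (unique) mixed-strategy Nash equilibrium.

Firm 2's mix must leave Firm 1 indifferent between Advertise and Not advertise.
  Firm 1's expected payoff from Advertise: q·7 + (1−q)·3 = 4q + 3
  Firm 1's expected payoff from Not advertise: q·5 + (1−q)·6 = -q + 6
  4q + 3 = -q + 6  ⇒  5q = 3  ⇒  q = 3/5.
At equilibrium Firm 1 is indifferent across rows, so Firm 1's payoff equals the payoff from Advertise: (3/5)·7 + (2/5)·3 = 27/5.

27/5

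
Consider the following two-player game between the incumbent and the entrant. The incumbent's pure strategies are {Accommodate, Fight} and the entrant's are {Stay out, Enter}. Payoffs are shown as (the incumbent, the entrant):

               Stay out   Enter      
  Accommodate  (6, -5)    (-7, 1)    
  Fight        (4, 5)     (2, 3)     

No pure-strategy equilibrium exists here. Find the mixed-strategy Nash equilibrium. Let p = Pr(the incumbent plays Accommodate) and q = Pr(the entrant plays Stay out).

p = 1/4, q = 9/11

The incumbent's mix must leave the entrant indifferent between Stay out and Enter.
  the entrant's payoff to Stay out: p·(-5) + (1−p)·5 = -10p + 5
  the entrant's payoff to Enter: p·1 + (1−p)·3 = -2p + 3
  -10p + 5 = -2p + 3  ⇒  -8p = -2  ⇒  p = 1/4.
In a mixed equilibrium the incumbent is indifferent between Accommodate and Fight; this condition fixes q.
  the incumbent's payoff to Accommodate: q·6 + (1−q)·(-7) = 13q - 7
  the incumbent's payoff to Fight: q·4 + (1−q)·2 = 2q + 2
  13q - 7 = 2q + 2  ⇒  11q = 9  ⇒  q = 9/11.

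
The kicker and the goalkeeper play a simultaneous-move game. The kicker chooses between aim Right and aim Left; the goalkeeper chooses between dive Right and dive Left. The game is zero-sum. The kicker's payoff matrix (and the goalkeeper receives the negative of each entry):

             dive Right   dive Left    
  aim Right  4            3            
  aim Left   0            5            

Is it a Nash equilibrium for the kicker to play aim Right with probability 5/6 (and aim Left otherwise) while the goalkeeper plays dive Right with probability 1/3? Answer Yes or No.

Check the goalkeeper's indifference given the kicker's mix p = 5/6:
  payoff from dive Right = -10/3; payoff from dive Left = -10/3 — equal.
Check the kicker's indifference given the goalkeeper's mix q = 1/3:
  payoff from aim Right = 10/3; payoff from aim Left = 10/3 — equal.
Both players are indifferent, so neither can profitably deviate.

Yes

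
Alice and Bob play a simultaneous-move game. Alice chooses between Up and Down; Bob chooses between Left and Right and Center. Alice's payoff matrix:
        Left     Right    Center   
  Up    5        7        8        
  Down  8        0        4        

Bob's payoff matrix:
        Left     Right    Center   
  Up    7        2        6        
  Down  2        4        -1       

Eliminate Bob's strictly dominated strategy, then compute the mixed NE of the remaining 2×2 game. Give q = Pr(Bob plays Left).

q = 7/10

Bob's strategy Center is strictly dominated by Left: 7 > 6 and 2 > -1. Eliminate Center.
Set Alice's expected payoff from Up equal to that from Down:
  Alice's payoff from Up: q·5 + (1−q)·7 = -2q + 7
  Alice's payoff from Down: q·8 + (1−q)·0 = 8q
  -2q + 7 = 8q  ⇒  -10q = -7  ⇒  q = 7/10.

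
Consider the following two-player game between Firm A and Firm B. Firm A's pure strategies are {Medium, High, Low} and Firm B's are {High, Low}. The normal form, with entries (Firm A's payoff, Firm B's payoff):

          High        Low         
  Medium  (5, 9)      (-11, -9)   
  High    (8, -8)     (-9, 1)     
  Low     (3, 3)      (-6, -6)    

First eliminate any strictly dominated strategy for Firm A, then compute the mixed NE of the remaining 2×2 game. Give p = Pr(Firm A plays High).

p = 1/2

Firm A's strategy Medium is strictly dominated by High: 8 > 5 and -9 > -11. Eliminate Medium.
Firm A's mix must leave Firm B indifferent between High and Low.
  Firm B's payoff to High: p·(-8) + (1−p)·3 = -11p + 3
  Firm B's payoff to Low: p·1 + (1−p)·(-6) = 7p - 6
  -11p + 3 = 7p - 6  ⇒  -18p = -9  ⇒  p = 1/2.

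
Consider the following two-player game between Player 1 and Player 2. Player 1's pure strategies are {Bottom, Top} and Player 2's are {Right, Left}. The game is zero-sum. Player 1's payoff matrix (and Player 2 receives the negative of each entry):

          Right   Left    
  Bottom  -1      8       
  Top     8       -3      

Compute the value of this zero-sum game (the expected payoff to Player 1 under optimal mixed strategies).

v = 61/20

Set Player 1's expected payoff from Bottom equal to that from Top:
  Player 1's payoff from Bottom: q·(-1) + (1−q)·8 = -9q + 8
  Player 1's payoff from Top: q·8 + (1−q)·(-3) = 11q - 3
  -9q + 8 = 11q - 3  ⇒  -20q = -11  ⇒  q = 11/20.
The value is Player 1's expected payoff against this mix (using Bottom): (11/20)·(-1) + (9/20)·8 = 61/20.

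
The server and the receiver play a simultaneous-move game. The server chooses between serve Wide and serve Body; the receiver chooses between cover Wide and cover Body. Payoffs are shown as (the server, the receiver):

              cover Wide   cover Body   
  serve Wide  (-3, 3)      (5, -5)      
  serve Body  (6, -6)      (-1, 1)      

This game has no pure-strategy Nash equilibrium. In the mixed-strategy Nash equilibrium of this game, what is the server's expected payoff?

9/5

For the server to be willing to mix, the server must be indifferent between serve Wide and serve Body, which pins down the receiver's mix.
  the server's expected payoff from serve Wide: q·(-3) + (1−q)·5 = -8q + 5
  the server's expected payoff from serve Body: q·6 + (1−q)·(-1) = 7q - 1
  -8q + 5 = 7q - 1  ⇒  -15q = -6  ⇒  q = 2/5.
At equilibrium the server is indifferent across rows, so the server's payoff equals the payoff from serve Wide: (2/5)·(-3) + (3/5)·5 = 9/5.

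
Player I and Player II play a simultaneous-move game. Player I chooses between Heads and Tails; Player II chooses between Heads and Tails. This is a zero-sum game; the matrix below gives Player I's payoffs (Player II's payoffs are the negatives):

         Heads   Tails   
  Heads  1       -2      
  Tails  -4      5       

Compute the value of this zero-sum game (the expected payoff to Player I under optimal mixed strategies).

Set Player I's expected payoff from Heads equal to that from Tails:
  Player I's payoff from Heads: q·1 + (1−q)·(-2) = 3q - 2
  Player I's payoff from Tails: q·(-4) + (1−q)·5 = -9q + 5
  3q - 2 = -9q + 5  ⇒  12q = 7  ⇒  q = 7/12.
The value is Player I's expected payoff against this mix (using Heads): (7/12)·1 + (5/12)·(-2) = -1/4.

v = -1/4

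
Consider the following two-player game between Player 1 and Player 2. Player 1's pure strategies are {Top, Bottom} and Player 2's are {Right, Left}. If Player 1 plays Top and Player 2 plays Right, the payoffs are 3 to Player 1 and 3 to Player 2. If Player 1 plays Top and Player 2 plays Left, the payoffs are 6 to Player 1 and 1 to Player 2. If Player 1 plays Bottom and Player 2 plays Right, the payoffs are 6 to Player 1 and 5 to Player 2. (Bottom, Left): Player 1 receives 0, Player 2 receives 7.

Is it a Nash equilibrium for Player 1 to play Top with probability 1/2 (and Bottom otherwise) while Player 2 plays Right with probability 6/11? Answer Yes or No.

No

Given Player 2's mix q = 6/11, Player 1's payoff from Top is 48/11 but from Bottom is 36/11. Player 1 strictly prefers Top, so Player 1 would not mix.
So the proposed profile is not a Nash equilibrium.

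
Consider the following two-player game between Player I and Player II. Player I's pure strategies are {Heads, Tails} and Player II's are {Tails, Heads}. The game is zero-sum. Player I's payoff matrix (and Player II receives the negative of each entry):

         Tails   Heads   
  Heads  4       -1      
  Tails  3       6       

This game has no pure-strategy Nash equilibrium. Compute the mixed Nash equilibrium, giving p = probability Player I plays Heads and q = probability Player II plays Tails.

p = 3/8, q = 7/8

Player I's mix must leave Player II indifferent between Tails and Heads.
  Player II's payoff from Tails: p·(-4) + (1−p)·(-3) = -p - 3
  Player II's payoff from Heads: p·1 + (1−p)·(-6) = 7p - 6
  -p - 3 = 7p - 6  ⇒  -8p = -3  ⇒  p = 3/8.
Set Player I's expected payoff from Heads equal to that from Tails:
  Player I's expected payoff from Heads: q·4 + (1−q)·(-1) = 5q - 1
  Player I's expected payoff from Tails: q·3 + (1−q)·6 = -3q + 6
  5q - 1 = -3q + 6  ⇒  8q = 7  ⇒  q = 7/8.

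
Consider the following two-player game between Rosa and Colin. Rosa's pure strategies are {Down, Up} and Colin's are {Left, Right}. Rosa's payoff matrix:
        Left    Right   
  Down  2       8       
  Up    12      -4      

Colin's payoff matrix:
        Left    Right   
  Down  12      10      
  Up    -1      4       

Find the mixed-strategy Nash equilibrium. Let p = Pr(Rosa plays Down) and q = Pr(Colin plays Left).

Rosa's mix must leave Colin indifferent between Left and Right.
  Colin's payoff to Left: p·12 + (1−p)·(-1) = 13p - 1
  Colin's payoff to Right: p·10 + (1−p)·4 = 6p + 4
  13p - 1 = 6p + 4  ⇒  7p = 5  ⇒  p = 5/7.
Rosa's indifference between Down and Up determines Colin's mixing probability q:
  Rosa's payoff from Down: q·2 + (1−q)·8 = -6q + 8
  Rosa's payoff from Up: q·12 + (1−q)·(-4) = 16q - 4
  -6q + 8 = 16q - 4  ⇒  -22q = -12  ⇒  q = 6/11.

p = 5/7, q = 6/11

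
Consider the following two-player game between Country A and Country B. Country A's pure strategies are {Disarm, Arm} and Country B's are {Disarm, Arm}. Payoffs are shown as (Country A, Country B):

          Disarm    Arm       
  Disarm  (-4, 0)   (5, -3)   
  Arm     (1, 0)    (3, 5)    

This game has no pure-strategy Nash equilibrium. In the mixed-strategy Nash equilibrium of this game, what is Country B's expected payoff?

0

Set Country B's expected payoff from Disarm equal to that from Arm:
  Country B's expected payoff from Disarm: p·0 + (1−p)·0 = 0
  Country B's expected payoff from Arm: p·(-3) + (1−p)·5 = -8p + 5
  0 = -8p + 5  ⇒  8p = 5  ⇒  p = 5/8.
At equilibrium Country B is indifferent across columns, so Country B's payoff equals the payoff from Disarm: (5/8)·0 + (3/8)·0 = 0.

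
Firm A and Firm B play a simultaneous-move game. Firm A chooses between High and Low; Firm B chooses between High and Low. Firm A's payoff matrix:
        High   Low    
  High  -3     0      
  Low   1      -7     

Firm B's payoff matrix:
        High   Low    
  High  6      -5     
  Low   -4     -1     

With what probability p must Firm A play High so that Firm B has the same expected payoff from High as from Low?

p = 3/14

Set Firm B's expected payoff from High equal to that from Low:
  Firm B's payoff to High: p·6 + (1−p)·(-4) = 10p - 4
  Firm B's payoff to Low: p·(-5) + (1−p)·(-1) = -4p - 1
  10p - 4 = -4p - 1  ⇒  14p = 3  ⇒  p = 3/14.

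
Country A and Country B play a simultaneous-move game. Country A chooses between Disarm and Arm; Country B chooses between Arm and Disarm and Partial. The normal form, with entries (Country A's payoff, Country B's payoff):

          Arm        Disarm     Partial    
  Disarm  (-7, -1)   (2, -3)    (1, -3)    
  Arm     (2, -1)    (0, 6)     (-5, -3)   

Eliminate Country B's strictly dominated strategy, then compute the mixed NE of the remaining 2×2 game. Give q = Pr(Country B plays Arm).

q = 2/11

Country B's strategy Partial is strictly dominated by Arm: -1 > -3 and -1 > -3. Eliminate Partial.
For Country A to be willing to mix, Country A must be indifferent between Disarm and Arm, which pins down Country B's mix.
  Country A's payoff from Disarm: q·(-7) + (1−q)·2 = -9q + 2
  Country A's payoff from Arm: q·2 + (1−q)·0 = 2q
  -9q + 2 = 2q  ⇒  -11q = -2  ⇒  q = 2/11.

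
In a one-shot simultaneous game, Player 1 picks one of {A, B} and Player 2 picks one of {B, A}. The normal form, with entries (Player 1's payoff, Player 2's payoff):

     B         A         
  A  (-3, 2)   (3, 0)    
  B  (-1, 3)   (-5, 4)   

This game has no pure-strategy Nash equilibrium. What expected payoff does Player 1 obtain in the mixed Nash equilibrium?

-9/5

Player 2's mix must leave Player 1 indifferent between A and B.
  Player 1's expected payoff from A: q·(-3) + (1−q)·3 = -6q + 3
  Player 1's expected payoff from B: q·(-1) + (1−q)·(-5) = 4q - 5
  -6q + 3 = 4q - 5  ⇒  -10q = -8  ⇒  q = 4/5.
At equilibrium Player 1 is indifferent across rows, so Player 1's payoff equals the payoff from A: (4/5)·(-3) + (1/5)·3 = -9/5.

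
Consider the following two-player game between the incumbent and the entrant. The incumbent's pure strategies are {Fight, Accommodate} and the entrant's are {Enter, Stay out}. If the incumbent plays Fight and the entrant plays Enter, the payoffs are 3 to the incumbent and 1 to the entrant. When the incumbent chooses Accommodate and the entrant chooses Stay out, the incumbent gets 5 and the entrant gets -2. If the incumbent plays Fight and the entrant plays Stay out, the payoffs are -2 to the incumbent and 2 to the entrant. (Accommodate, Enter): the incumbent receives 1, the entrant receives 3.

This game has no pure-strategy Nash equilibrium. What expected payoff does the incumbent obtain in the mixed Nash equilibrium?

In a mixed equilibrium the incumbent is indifferent between Fight and Accommodate; this condition fixes q.
  the incumbent's expected payoff from Fight: q·3 + (1−q)·(-2) = 5q - 2
  the incumbent's expected payoff from Accommodate: q·1 + (1−q)·5 = -4q + 5
  5q - 2 = -4q + 5  ⇒  9q = 7  ⇒  q = 7/9.
At equilibrium the incumbent is indifferent across rows, so the incumbent's payoff equals the payoff from Fight: (7/9)·3 + (2/9)·(-2) = 17/9.

17/9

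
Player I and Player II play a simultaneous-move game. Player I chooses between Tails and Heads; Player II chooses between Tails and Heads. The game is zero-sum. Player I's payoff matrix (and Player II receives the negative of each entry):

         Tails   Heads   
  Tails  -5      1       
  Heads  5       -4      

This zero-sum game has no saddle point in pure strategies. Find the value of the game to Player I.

v = -1

In a mixed equilibrium Player I is indifferent between Tails and Heads; this condition fixes q.
  Player I's expected payoff from Tails: q·(-5) + (1−q)·1 = -6q + 1
  Player I's expected payoff from Heads: q·5 + (1−q)·(-4) = 9q - 4
  -6q + 1 = 9q - 4  ⇒  -15q = -5  ⇒  q = 1/3.
The value is Player I's expected payoff against this mix (using Tails): (1/3)·(-5) + (2/3)·1 = -1.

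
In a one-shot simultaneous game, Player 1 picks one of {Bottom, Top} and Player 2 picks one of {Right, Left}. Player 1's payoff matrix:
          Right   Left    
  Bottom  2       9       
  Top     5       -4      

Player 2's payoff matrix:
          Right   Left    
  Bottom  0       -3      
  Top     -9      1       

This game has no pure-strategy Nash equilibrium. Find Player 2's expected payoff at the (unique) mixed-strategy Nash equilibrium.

-27/13

In a mixed equilibrium Player 2 is indifferent between Right and Left; this condition fixes p.
  Player 2's payoff from Right: p·0 + (1−p)·(-9) = 9p - 9
  Player 2's payoff from Left: p·(-3) + (1−p)·1 = -4p + 1
  9p - 9 = -4p + 1  ⇒  13p = 10  ⇒  p = 10/13.
At equilibrium Player 2 is indifferent across columns, so Player 2's payoff equals the payoff from Right: (10/13)·0 + (3/13)·(-9) = -27/13.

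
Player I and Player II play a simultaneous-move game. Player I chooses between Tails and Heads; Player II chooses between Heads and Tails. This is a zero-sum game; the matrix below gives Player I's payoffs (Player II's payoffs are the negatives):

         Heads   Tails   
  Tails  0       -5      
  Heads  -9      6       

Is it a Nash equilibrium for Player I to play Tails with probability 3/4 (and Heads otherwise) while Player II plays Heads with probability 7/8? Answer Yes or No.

No

Given Player II's mix q = 7/8, Player I's payoff from Tails is -5/8 but from Heads is -57/8. Player I strictly prefers Tails, so Player I would not mix.
So the proposed profile is not a Nash equilibrium.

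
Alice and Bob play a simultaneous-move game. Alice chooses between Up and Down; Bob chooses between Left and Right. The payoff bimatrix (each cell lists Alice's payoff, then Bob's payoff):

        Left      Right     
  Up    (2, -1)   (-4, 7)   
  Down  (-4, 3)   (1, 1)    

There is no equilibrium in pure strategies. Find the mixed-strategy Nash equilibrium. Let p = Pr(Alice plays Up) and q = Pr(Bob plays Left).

p = 1/5, q = 5/11

Alice's mix must leave Bob indifferent between Left and Right.
  Bob's payoff to Left: p·(-1) + (1−p)·3 = -4p + 3
  Bob's payoff to Right: p·7 + (1−p)·1 = 6p + 1
  -4p + 3 = 6p + 1  ⇒  -10p = -2  ⇒  p = 1/5.
For Alice to be willing to mix, Alice must be indifferent between Up and Down, which pins down Bob's mix.
  Alice's payoff from Up: q·2 + (1−q)·(-4) = 6q - 4
  Alice's payoff from Down: q·(-4) + (1−q)·1 = -5q + 1
  6q - 4 = -5q + 1  ⇒  11q = 5  ⇒  q = 5/11.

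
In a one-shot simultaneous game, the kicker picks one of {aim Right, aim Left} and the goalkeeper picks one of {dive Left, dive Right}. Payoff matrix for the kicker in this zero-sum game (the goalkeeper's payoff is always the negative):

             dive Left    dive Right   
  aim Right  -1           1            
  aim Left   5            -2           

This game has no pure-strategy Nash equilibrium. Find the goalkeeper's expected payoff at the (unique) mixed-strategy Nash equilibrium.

In a mixed equilibrium the goalkeeper is indifferent between dive Left and dive Right; this condition fixes p.
  the goalkeeper's expected payoff from dive Left: p·1 + (1−p)·(-5) = 6p - 5
  the goalkeeper's expected payoff from dive Right: p·(-1) + (1−p)·2 = -3p + 2
  6p - 5 = -3p + 2  ⇒  9p = 7  ⇒  p = 7/9.
At equilibrium the goalkeeper is indifferent across columns, so the goalkeeper's payoff equals the payoff from dive Left: (7/9)·1 + (2/9)·(-5) = -1/3.

-1/3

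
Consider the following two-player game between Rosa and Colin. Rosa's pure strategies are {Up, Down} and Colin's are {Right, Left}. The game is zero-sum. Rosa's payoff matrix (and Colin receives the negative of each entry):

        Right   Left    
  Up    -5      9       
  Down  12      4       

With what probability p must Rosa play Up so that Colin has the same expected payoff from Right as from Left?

p = 4/11

For Colin to be willing to mix, Colin must be indifferent between Right and Left, which pins down Rosa's mix.
  Colin's payoff to Right: p·5 + (1−p)·(-12) = 17p - 12
  Colin's payoff to Left: p·(-9) + (1−p)·(-4) = -5p - 4
  17p - 12 = -5p - 4  ⇒  22p = 8  ⇒  p = 4/11.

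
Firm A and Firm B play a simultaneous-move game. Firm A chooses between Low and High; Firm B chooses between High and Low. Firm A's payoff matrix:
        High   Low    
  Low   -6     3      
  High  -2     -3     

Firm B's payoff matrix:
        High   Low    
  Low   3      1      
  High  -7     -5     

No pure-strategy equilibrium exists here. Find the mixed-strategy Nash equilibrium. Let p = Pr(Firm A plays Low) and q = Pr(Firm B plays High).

p = 1/2, q = 3/5

For Firm B to be willing to mix, Firm B must be indifferent between High and Low, which pins down Firm A's mix.
  Firm B's payoff to High: p·3 + (1−p)·(-7) = 10p - 7
  Firm B's payoff to Low: p·1 + (1−p)·(-5) = 6p - 5
  10p - 7 = 6p - 5  ⇒  4p = 2  ⇒  p = 1/2.
In a mixed equilibrium Firm A is indifferent between Low and High; this condition fixes q.
  Firm A's expected payoff from Low: q·(-6) + (1−q)·3 = -9q + 3
  Firm A's expected payoff from High: q·(-2) + (1−q)·(-3) = q - 3
  -9q + 3 = q - 3  ⇒  -10q = -6  ⇒  q = 3/5.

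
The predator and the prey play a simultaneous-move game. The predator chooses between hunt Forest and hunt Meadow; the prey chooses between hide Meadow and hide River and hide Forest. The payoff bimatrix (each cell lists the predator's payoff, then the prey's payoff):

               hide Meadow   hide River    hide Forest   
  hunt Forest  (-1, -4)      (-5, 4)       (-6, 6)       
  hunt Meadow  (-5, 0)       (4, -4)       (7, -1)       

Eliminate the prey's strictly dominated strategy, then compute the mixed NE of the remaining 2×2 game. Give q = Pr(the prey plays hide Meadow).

The prey's strategy hide River is strictly dominated by hide Forest: 6 > 4 and -1 > -4. Eliminate hide River.
In a mixed equilibrium the predator is indifferent between hunt Forest and hunt Meadow; this condition fixes q.
  the predator's payoff from hunt Forest: q·(-1) + (1−q)·(-6) = 5q - 6
  the predator's payoff from hunt Meadow: q·(-5) + (1−q)·7 = -12q + 7
  5q - 6 = -12q + 7  ⇒  17q = 13  ⇒  q = 13/17.

q = 13/17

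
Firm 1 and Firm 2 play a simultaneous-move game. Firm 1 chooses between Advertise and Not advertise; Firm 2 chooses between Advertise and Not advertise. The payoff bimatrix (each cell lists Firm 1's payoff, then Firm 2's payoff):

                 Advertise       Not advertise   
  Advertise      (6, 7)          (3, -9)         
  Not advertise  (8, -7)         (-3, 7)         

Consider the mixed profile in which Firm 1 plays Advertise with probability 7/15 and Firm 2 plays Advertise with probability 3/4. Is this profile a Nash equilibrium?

Yes

Check Firm 2's indifference given Firm 1's mix p = 7/15:
  payoff from Advertise = -7/15; payoff from Not advertise = -7/15 — equal.
Check Firm 1's indifference given Firm 2's mix q = 3/4:
  payoff from Advertise = 21/4; payoff from Not advertise = 21/4 — equal.
Both players are indifferent, so neither can profitably deviate.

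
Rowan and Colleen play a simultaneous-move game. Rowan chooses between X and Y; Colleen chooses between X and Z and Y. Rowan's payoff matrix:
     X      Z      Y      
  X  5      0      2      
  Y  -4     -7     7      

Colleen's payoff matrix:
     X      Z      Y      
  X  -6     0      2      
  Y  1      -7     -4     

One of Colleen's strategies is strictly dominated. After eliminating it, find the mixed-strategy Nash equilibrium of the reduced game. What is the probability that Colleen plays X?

q = 5/14

Colleen's strategy Z is strictly dominated by Y: 2 > 0 and -4 > -7. Eliminate Z.
In a mixed equilibrium Rowan is indifferent between X and Y; this condition fixes q.
  Rowan's payoff to X: q·5 + (1−q)·2 = 3q + 2
  Rowan's payoff to Y: q·(-4) + (1−q)·7 = -11q + 7
  3q + 2 = -11q + 7  ⇒  14q = 5  ⇒  q = 5/14.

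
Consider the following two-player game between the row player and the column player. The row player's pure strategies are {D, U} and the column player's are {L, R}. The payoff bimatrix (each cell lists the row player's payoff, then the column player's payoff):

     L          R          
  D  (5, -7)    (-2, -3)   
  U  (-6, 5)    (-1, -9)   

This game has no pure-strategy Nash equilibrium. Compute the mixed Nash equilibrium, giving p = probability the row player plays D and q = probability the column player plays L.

The column player's indifference between L and R determines the row player's mixing probability p:
  the column player's payoff from L: p·(-7) + (1−p)·5 = -12p + 5
  the column player's payoff from R: p·(-3) + (1−p)·(-9) = 6p - 9
  -12p + 5 = 6p - 9  ⇒  -18p = -14  ⇒  p = 7/9.
In a mixed equilibrium the row player is indifferent between D and U; this condition fixes q.
  the row player's payoff from D: q·5 + (1−q)·(-2) = 7q - 2
  the row player's payoff from U: q·(-6) + (1−q)·(-1) = -5q - 1
  7q - 2 = -5q - 1  ⇒  12q = 1  ⇒  q = 1/12.

p = 7/9, q = 1/12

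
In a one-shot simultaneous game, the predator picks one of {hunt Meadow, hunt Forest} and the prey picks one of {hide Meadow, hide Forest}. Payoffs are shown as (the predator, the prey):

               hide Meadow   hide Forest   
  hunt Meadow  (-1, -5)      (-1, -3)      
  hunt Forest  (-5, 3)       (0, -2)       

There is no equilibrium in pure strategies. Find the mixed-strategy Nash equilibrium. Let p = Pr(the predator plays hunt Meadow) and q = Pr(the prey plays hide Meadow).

The predator's mix must leave the prey indifferent between hide Meadow and hide Forest.
  the prey's expected payoff from hide Meadow: p·(-5) + (1−p)·3 = -8p + 3
  the prey's expected payoff from hide Forest: p·(-3) + (1−p)·(-2) = -p - 2
  -8p + 3 = -p - 2  ⇒  -7p = -5  ⇒  p = 5/7.
The predator's indifference between hunt Meadow and hunt Forest determines the prey's mixing probability q:
  the predator's payoff from hunt Meadow: q·(-1) + (1−q)·(-1) = -1
  the predator's payoff from hunt Forest: q·(-5) + (1−q)·0 = -5q
  -1 = -5q  ⇒  5q = 1  ⇒  q = 1/5.

p = 5/7, q = 1/5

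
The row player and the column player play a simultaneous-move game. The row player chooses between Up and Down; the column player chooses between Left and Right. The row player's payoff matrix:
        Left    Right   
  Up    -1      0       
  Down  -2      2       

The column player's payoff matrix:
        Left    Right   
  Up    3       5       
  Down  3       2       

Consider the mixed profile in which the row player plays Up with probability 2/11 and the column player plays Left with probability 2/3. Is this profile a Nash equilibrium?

Given the row player's mix p = 2/11, the column player's payoff from Left is 3 but from Right is 28/11. The column player strictly prefers Left, so the column player would not mix.
So the proposed profile is not a Nash equilibrium.

No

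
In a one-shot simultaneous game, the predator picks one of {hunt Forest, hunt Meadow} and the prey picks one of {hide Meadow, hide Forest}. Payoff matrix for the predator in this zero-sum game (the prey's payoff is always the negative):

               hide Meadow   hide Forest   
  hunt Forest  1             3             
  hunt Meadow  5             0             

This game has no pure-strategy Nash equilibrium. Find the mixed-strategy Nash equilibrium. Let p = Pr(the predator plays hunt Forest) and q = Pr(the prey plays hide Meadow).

For the prey to be willing to mix, the prey must be indifferent between hide Meadow and hide Forest, which pins down the predator's mix.
  the prey's payoff to hide Meadow: p·(-1) + (1−p)·(-5) = 4p - 5
  the prey's payoff to hide Forest: p·(-3) + (1−p)·0 = -3p
  4p - 5 = -3p  ⇒  7p = 5  ⇒  p = 5/7.
The prey's mix must leave the predator indifferent between hunt Forest and hunt Meadow.
  the predator's payoff to hunt Forest: q·1 + (1−q)·3 = -2q + 3
  the predator's payoff to hunt Meadow: q·5 + (1−q)·0 = 5q
  -2q + 3 = 5q  ⇒  -7q = -3  ⇒  q = 3/7.

p = 5/7, q = 3/7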